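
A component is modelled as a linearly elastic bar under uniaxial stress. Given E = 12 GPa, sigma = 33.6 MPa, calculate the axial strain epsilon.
Model: a linearly elastic bar under uniaxial stress, so sigma = E·epsilon.
Solve for epsilon: epsilon = sigma / E.
Convert to SI units:
  E = 12 GPa = 1.2 × 10¹⁰ Pa
  sigma = 33.6 MPa = 3.36 × 10⁷ Pa
Substitute:
  epsilon = (3.36 × 10⁷) / (1.2 × 10¹⁰)
  epsilon = 0.0028
Final answer: epsilon = 0.0028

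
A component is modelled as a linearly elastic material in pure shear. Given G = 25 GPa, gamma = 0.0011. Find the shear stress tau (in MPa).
Model: a linearly elastic material in pure shear, so tau = G·gamma.
Convert to SI units:
  G = 25 GPa = 2.5 × 10¹⁰ Pa
Substitute:
  tau = (2.5 × 10¹⁰) × 0.0011
  tau = 2.75 × 10⁷ Pa
Convert: tau = 2.75 × 10⁷ Pa = 27.5 MPa
Final answer: tau = 27.5 MPa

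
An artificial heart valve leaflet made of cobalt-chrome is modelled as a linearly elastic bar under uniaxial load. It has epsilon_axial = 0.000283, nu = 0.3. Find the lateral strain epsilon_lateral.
Model: a linearly elastic bar under uniaxial load, so epsilon_lateral = -nu·epsilon_axial.
Substitute:
  epsilon_lateral = -(0.3 × 0.000283)
  epsilon_lateral = -8.49 × 10⁻⁵
Final answer: epsilon_lateral = -8.49 × 10⁻⁵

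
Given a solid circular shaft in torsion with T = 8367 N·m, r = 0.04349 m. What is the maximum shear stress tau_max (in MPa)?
Model: a solid circular shaft in torsion, so tau_max = (2·T) / (π·r^3).
Substitute:
  tau_max = (2 × 8367) / (π × 0.04349^3)
  tau_max = 6.476 × 10⁷ Pa
Convert: tau_max = 6.476 × 10⁷ Pa = 64.76 MPa
Final answer: tau_max = 64.76 MPa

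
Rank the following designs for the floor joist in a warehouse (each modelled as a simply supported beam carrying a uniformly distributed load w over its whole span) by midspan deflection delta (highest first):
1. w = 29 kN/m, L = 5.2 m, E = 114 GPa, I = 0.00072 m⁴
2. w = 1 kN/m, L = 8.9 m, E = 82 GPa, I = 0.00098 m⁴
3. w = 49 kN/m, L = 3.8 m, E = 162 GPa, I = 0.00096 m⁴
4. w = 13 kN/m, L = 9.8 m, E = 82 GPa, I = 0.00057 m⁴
Model: a simply supported beam carrying a uniformly distributed load w over its whole span, so delta = (5·w·L^4) / (384·E·I) (SI units).
  Case 1: delta = (5 × 29000 × 5.2^4) / (384 × (1.14 × 10¹¹) × 0.00072) = 0.003364 m = 3.364 mm
  Case 2: delta = (5 × 1000 × 8.9^4) / (384 × (8.2 × 10¹⁰) × 0.00098) = 0.001017 m = 1.017 mm
  Case 3: delta = (5 × 49000 × 3.8^4) / (384 × (1.62 × 10¹¹) × 0.00096) = 0.0008554 m = 0.8554 mm
  Case 4: delta = (5 × 13000 × 9.8^4) / (384 × (8.2 × 10¹⁰) × 0.00057) = 0.0334 m = 33.4 mm
Ordering: 33.4 mm (case 4) > 3.364 mm (case 1) > 1.017 mm (case 2) > 0.8554 mm (case 3)
Final answer: 4, 1, 2, 3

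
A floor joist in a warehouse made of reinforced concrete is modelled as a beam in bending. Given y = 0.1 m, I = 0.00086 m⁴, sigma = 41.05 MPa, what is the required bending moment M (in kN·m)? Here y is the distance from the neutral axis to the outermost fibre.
Model: a beam in bending, so sigma = (M·y) / I.
Solve for M: M = (sigma·I) / y.
Convert to SI units:
  sigma = 41.05 MPa = 4.105 × 10⁷ Pa
Substitute:
  M = ((4.105 × 10⁷) × 0.00086) / 0.1
  M = 353000 N·m
Convert: M = 353000 N·m = 353 kN·m
Final answer: M = 353 kN·m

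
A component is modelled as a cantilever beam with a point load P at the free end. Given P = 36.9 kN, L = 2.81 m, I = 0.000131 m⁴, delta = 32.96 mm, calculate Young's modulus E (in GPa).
Model: a cantilever beam with a point load P at the free end, so delta = (P·L^3) / (3·E·I).
Solve for E: E = (P·L^3) / (3·delta·I).
Convert to SI units:
  P = 36.9 kN = 36900 N
  delta = 32.96 mm = 0.03296 m
Substitute:
  E = (36900 × 2.81^3) / (3 × 0.03296 × 0.000131)
  E = 6.321 × 10¹⁰ Pa
Convert: E = 6.321 × 10¹⁰ Pa = 63.21 GPa
Final answer: E = 63.21 GPa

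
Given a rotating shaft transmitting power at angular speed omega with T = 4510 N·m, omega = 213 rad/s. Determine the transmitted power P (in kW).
Model: a rotating shaft transmitting power at angular speed omega, so P = T·omega.
Substitute:
  P = 4510 × 213
  P = 960600 W
Convert: P = 960600 W = 960.6 kW
Final answer: P = 960.6 kW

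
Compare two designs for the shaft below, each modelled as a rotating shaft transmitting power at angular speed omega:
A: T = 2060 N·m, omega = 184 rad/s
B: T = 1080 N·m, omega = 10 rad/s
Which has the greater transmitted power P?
Model: a rotating shaft transmitting power at angular speed omega, so P = T·omega (SI units).
  A: P = 2060 × 184 = 379000 W = 379 kW
  B: P = 1080 × 10 = 10800 W = 10.8 kW
379 kW > 10.8 kW, so A is larger.
Final answer: A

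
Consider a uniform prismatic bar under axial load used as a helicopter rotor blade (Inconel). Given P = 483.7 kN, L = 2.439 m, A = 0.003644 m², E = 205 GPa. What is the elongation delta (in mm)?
Model: a uniform prismatic bar under axial load, so delta = (P·L) / (A·E).
Convert to SI units:
  P = 483.7 kN = 483700 N
  E = 205 GPa = 2.05 × 10¹¹ Pa
Substitute:
  delta = (483700 × 2.439) / (0.003644 × (2.05 × 10¹¹))
  delta = 0.001579 m
Convert: delta = 0.001579 m = 1.579 mm
Final answer: delta = 1.579 mm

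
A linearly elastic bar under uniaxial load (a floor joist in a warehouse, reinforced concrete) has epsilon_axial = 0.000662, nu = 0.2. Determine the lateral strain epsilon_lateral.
Model: a linearly elastic bar under uniaxial load, so epsilon_lateral = -nu·epsilon_axial.
Substitute:
  epsilon_lateral = -(0.2 × 0.000662)
  epsilon_lateral = -0.0001324
Final answer: epsilon_lateral = -0.0001324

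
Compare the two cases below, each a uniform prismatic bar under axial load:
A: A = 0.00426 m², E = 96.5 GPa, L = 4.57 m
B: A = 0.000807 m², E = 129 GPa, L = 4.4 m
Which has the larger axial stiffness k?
Model: a uniform prismatic bar under axial load, so k = (A·E) / L (SI units).
  A: k = (0.00426 × (9.65 × 10¹⁰)) / 4.57 = 8.995 × 10⁷ N/m = 89.95 MN/m
  B: k = (0.000807 × (1.29 × 10¹¹)) / 4.4 = 2.366 × 10⁷ N/m = 23.66 MN/m
89.95 MN/m > 23.66 MN/m, so A is larger.
Final answer: A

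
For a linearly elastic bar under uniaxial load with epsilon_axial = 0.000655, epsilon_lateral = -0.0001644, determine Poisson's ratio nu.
Model: a linearly elastic bar under uniaxial load, so epsilon_lateral = -nu·epsilon_axial.
Solve for nu: nu = -epsilon_lateral / epsilon_axial.
Substitute:
  nu = -(-0.0001644) / 0.000655
  nu = 0.251
Final answer: nu = 0.251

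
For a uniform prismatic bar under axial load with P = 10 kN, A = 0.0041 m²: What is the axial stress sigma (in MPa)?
Model: a uniform prismatic bar under axial load, so sigma = P / A.
Convert to SI units:
  P = 10 kN = 10000 N
Substitute:
  sigma = 10000 / 0.0041
  sigma = 2.439 × 10⁶ Pa
Convert: sigma = 2.439 × 10⁶ Pa = 2.439 MPa
Final answer: sigma = 2.439 MPa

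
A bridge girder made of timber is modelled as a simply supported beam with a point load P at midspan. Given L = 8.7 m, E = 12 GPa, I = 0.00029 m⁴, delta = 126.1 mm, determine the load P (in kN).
Model: a simply supported beam with a point load P at midspan, so delta = (P·L^3) / (48·E·I).
Solve for P: P = (48·delta·E·I) / L^3.
Convert to SI units:
  E = 12 GPa = 1.2 × 10¹⁰ Pa
  delta = 126.1 mm = 0.1261 m
Substitute:
  P = (48 × 0.1261 × (1.2 × 10¹⁰) × 0.00029) / 8.7^3
  P = 31990 N
Convert: P = 31990 N = 31.99 kN
Final answer: P = 31.99 kN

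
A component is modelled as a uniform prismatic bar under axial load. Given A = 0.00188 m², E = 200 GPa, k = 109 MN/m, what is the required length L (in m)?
Model: a uniform prismatic bar under axial load, so k = (A·E) / L.
Solve for L: L = (A·E) / k.
Convert to SI units:
  E = 200 GPa = 2 × 10¹¹ Pa
  k = 109 MN/m = 1.09 × 10⁸ N/m
Substitute:
  L = (0.00188 × (2 × 10¹¹)) / (1.09 × 10⁸)
  L = 3.45 m
Final answer: L = 3.45 m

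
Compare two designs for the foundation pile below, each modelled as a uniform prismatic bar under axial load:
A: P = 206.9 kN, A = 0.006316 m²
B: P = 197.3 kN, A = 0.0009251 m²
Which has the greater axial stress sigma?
Model: a uniform prismatic bar under axial load, so sigma = P / A (SI units).
  A: sigma = 206900 / 0.006316 = 3.276 × 10⁷ Pa = 32.76 MPa
  B: sigma = 197300 / 0.0009251 = 2.133 × 10⁸ Pa = 213.3 MPa
213.3 MPa > 32.76 MPa, so B is larger.
Final answer: B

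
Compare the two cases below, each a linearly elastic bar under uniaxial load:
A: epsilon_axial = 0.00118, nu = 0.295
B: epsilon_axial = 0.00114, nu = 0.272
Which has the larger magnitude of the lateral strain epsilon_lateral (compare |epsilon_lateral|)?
Model: a linearly elastic bar under uniaxial load, so epsilon_lateral = -nu·epsilon_axial (SI units).
  A: epsilon_lateral = -(0.295 × 0.00118) = -0.0003481
  B: epsilon_lateral = -(0.272 × 0.00114) = -0.0003101
|epsilon_lateral|: A = 0.0003481, B = 0.0003101, so A is larger in magnitude.
Final answer: A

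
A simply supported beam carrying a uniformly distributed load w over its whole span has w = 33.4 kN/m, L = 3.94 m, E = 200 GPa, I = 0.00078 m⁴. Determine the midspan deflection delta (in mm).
Model: a simply supported beam carrying a uniformly distributed load w over its whole span, so delta = (5·w·L^4) / (384·E·I).
Convert to SI units:
  w = 33.4 kN/m = 33400 N/m
  E = 200 GPa = 2 × 10¹¹ Pa
Substitute:
  delta = (5 × 33400 × 3.94^4) / (384 × (2 × 10¹¹) × 0.00078)
  delta = 0.0006718 m
Convert: delta = 0.0006718 m = 0.6718 mm
Final answer: delta = 0.6718 mm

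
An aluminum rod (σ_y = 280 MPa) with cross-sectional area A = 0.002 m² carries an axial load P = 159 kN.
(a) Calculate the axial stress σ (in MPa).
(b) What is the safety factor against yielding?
(a) Axial stress σ = P/A. Convert P = 159 kN = 159000 N.
  σ = 159000 / 0.002 = 7.95 × 10⁷ Pa = 79.5 MPa
(b) Safety factor SF = σ_y/σ = 280 / 79.5 = 3.522
Final answer: (a) σ = 79.5 MPa, (b) SF = 3.522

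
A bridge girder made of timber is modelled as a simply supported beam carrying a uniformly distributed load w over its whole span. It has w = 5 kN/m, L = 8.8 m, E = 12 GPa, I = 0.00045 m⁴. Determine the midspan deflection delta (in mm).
Model: a simply supported beam carrying a uniformly distributed load w over its whole span, so delta = (5·w·L^4) / (384·E·I).
Convert to SI units:
  w = 5 kN/m = 5000 N/m
  E = 12 GPa = 1.2 × 10¹⁰ Pa
Substitute:
  delta = (5 × 5000 × 8.8^4) / (384 × (1.2 × 10¹⁰) × 0.00045)
  delta = 0.0723 m
Convert: delta = 0.0723 m = 72.3 mm
Final answer: delta = 72.3 mm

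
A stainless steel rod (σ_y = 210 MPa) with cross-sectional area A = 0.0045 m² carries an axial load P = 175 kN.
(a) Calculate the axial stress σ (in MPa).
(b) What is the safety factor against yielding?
(a) Axial stress σ = P/A. Convert P = 175 kN = 175000 N.
  σ = 175000 / 0.0045 = 3.889 × 10⁷ Pa = 38.89 MPa
(b) Safety factor SF = σ_y/σ = 210 / 38.89 = 5.4
Final answer: (a) σ = 38.89 MPa, (b) SF = 5.4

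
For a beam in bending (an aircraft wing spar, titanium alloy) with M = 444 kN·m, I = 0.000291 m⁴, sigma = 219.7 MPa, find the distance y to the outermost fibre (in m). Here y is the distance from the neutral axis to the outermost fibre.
Model: a beam in bending, so sigma = (M·y) / I.
Solve for y: y = (sigma·I) / M.
Convert to SI units:
  M = 444 kN·m = 444000 N·m
  sigma = 219.7 MPa = 2.197 × 10⁸ Pa
Substitute:
  y = ((2.197 × 10⁸) × 0.000291) / 444000
  y = 0.144 m
Final answer: y = 0.144 m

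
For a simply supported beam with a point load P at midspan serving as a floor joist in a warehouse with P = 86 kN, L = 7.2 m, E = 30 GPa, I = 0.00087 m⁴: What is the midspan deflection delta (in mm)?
Model: a simply supported beam with a point load P at midspan, so delta = (P·L^3) / (48·E·I).
Convert to SI units:
  P = 86 kN = 86000 N
  E = 30 GPa = 3 × 10¹⁰ Pa
Substitute:
  delta = (86000 × 7.2^3) / (48 × (3 × 10¹⁰) × 0.00087)
  delta = 0.02562 m
Convert: delta = 0.02562 m = 25.62 mm
Final answer: delta = 25.62 mm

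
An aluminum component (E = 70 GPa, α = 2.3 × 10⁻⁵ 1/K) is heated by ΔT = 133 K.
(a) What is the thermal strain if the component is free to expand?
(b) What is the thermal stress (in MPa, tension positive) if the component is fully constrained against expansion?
(a) Free thermal strain ε_th = α·ΔT = (2.3 × 10⁻⁵) × 133 = 0.003059
(b) Fully constrained, the expansion is suppressed, so σ = -E·α·ΔT. Convert E = 70 GPa = 7 × 10¹⁰ Pa.
  σ = -(7 × 10¹⁰) × (2.3 × 10⁻⁵) × 133 = -2.141 × 10⁸ Pa = -214.1 MPa (compressive)
Final answer: (a) ε_th = 0.003059, (b) σ = -214.1 MPa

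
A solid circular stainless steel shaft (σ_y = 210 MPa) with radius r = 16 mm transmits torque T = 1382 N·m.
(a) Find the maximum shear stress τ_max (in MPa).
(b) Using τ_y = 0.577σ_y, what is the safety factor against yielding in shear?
(a) For a solid circular shaft, τ_max = T·r/J with J = π·r^4/2, i.e. τ_max = 2·T / (π·r^3). Convert r = 16 mm = 0.016 m.
  τ_max = (2 × 1382) / (π × 0.016^3) = 2.148 × 10⁸ Pa = 214.8 MPa
(b) τ_y = 0.577 × 210 = 121.17 MPa
  SF = τ_y/τ_max = 121.17 / 214.8 = 0.5641
Final answer: (a) τ_max = 214.8 MPa, (b) SF = 0.5641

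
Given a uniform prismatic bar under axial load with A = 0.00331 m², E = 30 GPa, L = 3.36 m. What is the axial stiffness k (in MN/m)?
Model: a uniform prismatic bar under axial load, so k = (A·E) / L.
Convert to SI units:
  E = 30 GPa = 3 × 10¹⁰ Pa
Substitute:
  k = (0.00331 × (3 × 10¹⁰)) / 3.36
  k = 2.955 × 10⁷ N/m
Convert: k = 2.955 × 10⁷ N/m = 29.55 MN/m
Final answer: k = 29.55 MN/m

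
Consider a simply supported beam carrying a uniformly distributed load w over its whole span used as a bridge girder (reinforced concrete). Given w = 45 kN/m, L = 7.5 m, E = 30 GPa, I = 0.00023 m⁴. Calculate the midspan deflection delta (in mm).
Model: a simply supported beam carrying a uniformly distributed load w over its whole span, so delta = (5·w·L^4) / (384·E·I).
Convert to SI units:
  w = 45 kN/m = 45000 N/m
  E = 30 GPa = 3 × 10¹⁰ Pa
Substitute:
  delta = (5 × 45000 × 7.5^4) / (384 × (3 × 10¹⁰) × 0.00023)
  delta = 0.2687 m
Convert: delta = 0.2687 m = 268.7 mm
Final answer: delta = 268.7 mm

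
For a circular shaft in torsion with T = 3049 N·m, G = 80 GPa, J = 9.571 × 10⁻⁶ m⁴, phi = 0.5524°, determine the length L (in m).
Model: a circular shaft in torsion, so phi = (T·L) / (G·J).
Solve for L: L = (phi·G·J) / T.
Convert to SI units:
  G = 80 GPa = 8 × 10¹⁰ Pa
  phi = 0.5524° = 0.009641 rad
Substitute:
  L = (0.009641 × (8 × 10¹⁰) × (9.571 × 10⁻⁶)) / 3049
  L = 2.421 m
Final answer: L = 2.421 m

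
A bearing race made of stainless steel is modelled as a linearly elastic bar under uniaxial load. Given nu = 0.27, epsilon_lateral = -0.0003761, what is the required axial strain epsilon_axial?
Model: a linearly elastic bar under uniaxial load, so epsilon_lateral = -nu·epsilon_axial.
Solve for epsilon_axial: epsilon_axial = -epsilon_lateral / nu.
Substitute:
  epsilon_axial = -(-0.0003761) / 0.27
  epsilon_axial = 0.001393
Final answer: epsilon_axial = 0.001393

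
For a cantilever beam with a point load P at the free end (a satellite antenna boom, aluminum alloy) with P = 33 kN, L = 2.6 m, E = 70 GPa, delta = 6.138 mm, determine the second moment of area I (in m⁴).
Model: a cantilever beam with a point load P at the free end, so delta = (P·L^3) / (3·E·I).
Solve for I: I = (P·L^3) / (3·delta·E).
Convert to SI units:
  P = 33 kN = 33000 N
  E = 70 GPa = 7 × 10¹⁰ Pa
  delta = 6.138 mm = 0.006138 m
Substitute:
  I = (33000 × 2.6^3) / (3 × 0.006138 × (7 × 10¹⁰))
  I = 0.00045 m⁴
Final answer: I = 0.00045 m⁴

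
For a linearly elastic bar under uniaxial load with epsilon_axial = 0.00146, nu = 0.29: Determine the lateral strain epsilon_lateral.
Model: a linearly elastic bar under uniaxial load, so epsilon_lateral = -nu·epsilon_axial.
Substitute:
  epsilon_lateral = -(0.29 × 0.00146)
  epsilon_lateral = -0.0004234
Final answer: epsilon_lateral = -0.0004234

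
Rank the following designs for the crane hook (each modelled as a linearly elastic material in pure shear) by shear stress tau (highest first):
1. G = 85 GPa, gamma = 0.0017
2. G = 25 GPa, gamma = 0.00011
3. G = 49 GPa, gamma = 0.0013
Model: a linearly elastic material in pure shear, so tau = G·gamma (SI units).
  Case 1: tau = (8.5 × 10¹⁰) × 0.0017 = 1.445 × 10⁸ Pa = 144.5 MPa
  Case 2: tau = (2.5 × 10¹⁰) × 0.00011 = 2.75 × 10⁶ Pa = 2.75 MPa
  Case 3: tau = (4.9 × 10¹⁰) × 0.0013 = 6.37 × 10⁷ Pa = 63.7 MPa
Ordering: 144.5 MPa (case 1) > 63.7 MPa (case 3) > 2.75 MPa (case 2)
Final answer: 1, 3, 2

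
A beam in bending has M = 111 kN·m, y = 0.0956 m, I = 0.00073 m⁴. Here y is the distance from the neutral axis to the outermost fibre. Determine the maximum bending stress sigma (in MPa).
Model: a beam in bending, so sigma = (M·y) / I.
Convert to SI units:
  M = 111 kN·m = 111000 N·m
Substitute:
  sigma = (111000 × 0.0956) / 0.00073
  sigma = 1.454 × 10⁷ Pa
Convert: sigma = 1.454 × 10⁷ Pa = 14.54 MPa
Final answer: sigma = 14.54 MPa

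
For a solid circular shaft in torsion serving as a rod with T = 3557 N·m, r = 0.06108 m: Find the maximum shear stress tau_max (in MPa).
Model: a solid circular shaft in torsion, so tau_max = (2·T) / (π·r^3).
Substitute:
  tau_max = (2 × 3557) / (π × 0.06108^3)
  tau_max = 9.937 × 10⁶ Pa
Convert: tau_max = 9.937 × 10⁶ Pa = 9.937 MPa
Final answer: tau_max = 9.937 MPa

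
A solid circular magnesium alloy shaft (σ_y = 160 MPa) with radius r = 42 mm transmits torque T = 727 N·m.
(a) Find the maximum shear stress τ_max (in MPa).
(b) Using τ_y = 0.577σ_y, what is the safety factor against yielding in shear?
(a) For a solid circular shaft, τ_max = T·r/J with J = π·r^4/2, i.e. τ_max = 2·T / (π·r^3). Convert r = 42 mm = 0.042 m.
  τ_max = (2 × 727) / (π × 0.042^3) = 6.247 × 10⁶ Pa = 6.247 MPa
(b) τ_y = 0.577 × 160 = 92.32 MPa
  SF = τ_y/τ_max = 92.32 / 6.247 = 14.78
Final answer: (a) τ_max = 6.247 MPa, (b) SF = 14.78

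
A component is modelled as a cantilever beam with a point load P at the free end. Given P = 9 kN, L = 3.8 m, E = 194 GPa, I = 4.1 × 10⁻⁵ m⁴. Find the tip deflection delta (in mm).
Model: a cantilever beam with a point load P at the free end, so delta = (P·L^3) / (3·E·I).
Convert to SI units:
  P = 9 kN = 9000 N
  E = 194 GPa = 1.94 × 10¹¹ Pa
Substitute:
  delta = (9000 × 3.8^3) / (3 × (1.94 × 10¹¹) × (4.1 × 10⁻⁵))
  delta = 0.0207 m
Convert: delta = 0.0207 m = 20.7 mm
Final answer: delta = 20.7 mm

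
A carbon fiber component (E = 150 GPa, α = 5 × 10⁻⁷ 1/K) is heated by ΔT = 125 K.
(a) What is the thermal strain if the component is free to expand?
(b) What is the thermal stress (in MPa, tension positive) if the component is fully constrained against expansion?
(a) Free thermal strain ε_th = α·ΔT = (5 × 10⁻⁷) × 125 = 6.25 × 10⁻⁵
(b) Fully constrained, the expansion is suppressed, so σ = -E·α·ΔT. Convert E = 150 GPa = 1.5 × 10¹¹ Pa.
  σ = -(1.5 × 10¹¹) × (5 × 10⁻⁷) × 125 = -9.375 × 10⁶ Pa = -9.375 MPa (compressive)
Final answer: (a) ε_th = 6.25 × 10⁻⁵, (b) σ = -9.375 MPa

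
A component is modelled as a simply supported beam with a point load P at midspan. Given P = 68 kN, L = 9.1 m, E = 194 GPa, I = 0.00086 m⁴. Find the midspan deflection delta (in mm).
Model: a simply supported beam with a point load P at midspan, so delta = (P·L^3) / (48·E·I).
Convert to SI units:
  P = 68 kN = 68000 N
  E = 194 GPa = 1.94 × 10¹¹ Pa
Substitute:
  delta = (68000 × 9.1^3) / (48 × (1.94 × 10¹¹) × 0.00086)
  delta = 0.006399 m
Convert: delta = 0.006399 m = 6.399 mm
Final answer: delta = 6.399 mm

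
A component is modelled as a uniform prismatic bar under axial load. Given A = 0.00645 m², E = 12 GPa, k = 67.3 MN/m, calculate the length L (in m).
Model: a uniform prismatic bar under axial load, so k = (A·E) / L.
Solve for L: L = (A·E) / k.
Convert to SI units:
  E = 12 GPa = 1.2 × 10¹⁰ Pa
  k = 67.3 MN/m = 6.73 × 10⁷ N/m
Substitute:
  L = (0.00645 × (1.2 × 10¹⁰)) / (6.73 × 10⁷)
  L = 1.15 m
Final answer: L = 1.15 m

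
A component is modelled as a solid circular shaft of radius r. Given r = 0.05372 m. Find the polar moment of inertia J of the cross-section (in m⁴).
Model: a solid circular shaft of radius r, so J = (π·r^4) / 2.
Substitute:
  J = (π × 0.05372^4) / 2
  J = 1.308 × 10⁻⁵ m⁴
Final answer: J = 1.308 × 10⁻⁵ m⁴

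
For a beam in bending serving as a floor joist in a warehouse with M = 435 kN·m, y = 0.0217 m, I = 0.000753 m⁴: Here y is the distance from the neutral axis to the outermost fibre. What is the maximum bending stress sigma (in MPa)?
Model: a beam in bending, so sigma = (M·y) / I.
Convert to SI units:
  M = 435 kN·m = 435000 N·m
Substitute:
  sigma = (435000 × 0.0217) / 0.000753
  sigma = 1.254 × 10⁷ Pa
Convert: sigma = 1.254 × 10⁷ Pa = 12.54 MPa
Final answer: sigma = 12.54 MPa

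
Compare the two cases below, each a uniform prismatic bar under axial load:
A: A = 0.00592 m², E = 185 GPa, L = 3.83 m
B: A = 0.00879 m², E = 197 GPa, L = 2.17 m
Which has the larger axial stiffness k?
Model: a uniform prismatic bar under axial load, so k = (A·E) / L (SI units).
  A: k = (0.00592 × (1.85 × 10¹¹)) / 3.83 = 2.86 × 10⁸ N/m = 286 MN/m
  B: k = (0.00879 × (1.97 × 10¹¹)) / 2.17 = 7.98 × 10⁸ N/m = 798 MN/m
798 MN/m > 286 MN/m, so B is larger.
Final answer: B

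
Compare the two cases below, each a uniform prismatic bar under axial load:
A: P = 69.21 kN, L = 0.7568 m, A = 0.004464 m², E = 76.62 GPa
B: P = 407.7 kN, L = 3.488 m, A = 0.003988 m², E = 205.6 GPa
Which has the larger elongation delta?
Model: a uniform prismatic bar under axial load, so delta = (P·L) / (A·E) (SI units).
  A: delta = (69210 × 0.7568) / (0.004464 × (7.662 × 10¹⁰)) = 0.0001531 m = 0.1531 mm
  B: delta = (407700 × 3.488) / (0.003988 × (2.056 × 10¹¹)) = 0.001734 m = 1.734 mm
1.734 mm > 0.1531 mm, so B is larger.
Final answer: B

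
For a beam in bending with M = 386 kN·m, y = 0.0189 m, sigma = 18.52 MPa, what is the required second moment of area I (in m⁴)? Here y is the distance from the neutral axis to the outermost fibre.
Model: a beam in bending, so sigma = (M·y) / I.
Solve for I: I = (M·y) / sigma.
Convert to SI units:
  M = 386 kN·m = 386000 N·m
  sigma = 18.52 MPa = 1.852 × 10⁷ Pa
Substitute:
  I = (386000 × 0.0189) / (1.852 × 10⁷)
  I = 0.0003939 m⁴
Final answer: I = 0.0003939 m⁴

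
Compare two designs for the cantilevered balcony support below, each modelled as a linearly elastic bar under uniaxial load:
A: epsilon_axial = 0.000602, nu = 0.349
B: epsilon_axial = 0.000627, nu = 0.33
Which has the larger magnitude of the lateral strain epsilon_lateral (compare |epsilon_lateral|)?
Model: a linearly elastic bar under uniaxial load, so epsilon_lateral = -nu·epsilon_axial (SI units).
  A: epsilon_lateral = -(0.349 × 0.000602) = -0.0002101
  B: epsilon_lateral = -(0.33 × 0.000627) = -0.0002069
|epsilon_lateral|: A = 0.0002101, B = 0.0002069, so A is larger in magnitude.
Final answer: A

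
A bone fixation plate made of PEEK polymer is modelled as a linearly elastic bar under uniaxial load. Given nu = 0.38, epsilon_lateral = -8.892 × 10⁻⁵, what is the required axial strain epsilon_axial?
Model: a linearly elastic bar under uniaxial load, so epsilon_lateral = -nu·epsilon_axial.
Solve for epsilon_axial: epsilon_axial = -epsilon_lateral / nu.
Substitute:
  epsilon_axial = -(-8.892 × 10⁻⁵) / 0.38
  epsilon_axial = 0.000234
Final answer: epsilon_axial = 0.000234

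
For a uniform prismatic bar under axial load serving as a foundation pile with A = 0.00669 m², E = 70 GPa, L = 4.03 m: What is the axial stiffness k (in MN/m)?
Model: a uniform prismatic bar under axial load, so k = (A·E) / L.
Convert to SI units:
  E = 70 GPa = 7 × 10¹⁰ Pa
Substitute:
  k = (0.00669 × (7 × 10¹⁰)) / 4.03
  k = 1.162 × 10⁸ N/m
Convert: k = 1.162 × 10⁸ N/m = 116.2 MN/m
Final answer: k = 116.2 MN/m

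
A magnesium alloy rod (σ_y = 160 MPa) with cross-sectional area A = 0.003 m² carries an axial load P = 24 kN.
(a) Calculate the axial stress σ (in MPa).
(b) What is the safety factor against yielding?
(a) Axial stress σ = P/A. Convert P = 24 kN = 24000 N.
  σ = 24000 / 0.003 = 8 × 10⁶ Pa = 8 MPa
(b) Safety factor SF = σ_y/σ = 160 / 8 = 20
Final answer: (a) σ = 8 MPa, (b) SF = 20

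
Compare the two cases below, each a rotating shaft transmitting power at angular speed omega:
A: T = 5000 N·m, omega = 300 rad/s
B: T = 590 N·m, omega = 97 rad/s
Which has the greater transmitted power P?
Model: a rotating shaft transmitting power at angular speed omega, so P = T·omega (SI units).
  A: P = 5000 × 300 = 1.5 × 10⁶ W = 1500 kW
  B: P = 590 × 97 = 57230 W = 57.23 kW
1500 kW > 57.23 kW, so A is larger.
Final answer: A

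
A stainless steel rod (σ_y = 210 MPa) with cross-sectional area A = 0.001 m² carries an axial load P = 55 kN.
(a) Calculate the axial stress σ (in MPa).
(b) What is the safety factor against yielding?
(a) Axial stress σ = P/A. Convert P = 55 kN = 55000 N.
  σ = 55000 / 0.001 = 5.5 × 10⁷ Pa = 55 MPa
(b) Safety factor SF = σ_y/σ = 210 / 55 = 3.818
Final answer: (a) σ = 55 MPa, (b) SF = 3.818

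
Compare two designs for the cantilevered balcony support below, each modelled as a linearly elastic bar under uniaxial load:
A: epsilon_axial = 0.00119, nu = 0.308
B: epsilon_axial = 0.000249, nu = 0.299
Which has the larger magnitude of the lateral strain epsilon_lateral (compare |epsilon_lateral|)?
Model: a linearly elastic bar under uniaxial load, so epsilon_lateral = -nu·epsilon_axial (SI units).
  A: epsilon_lateral = -(0.308 × 0.00119) = -0.0003665
  B: epsilon_lateral = -(0.299 × 0.000249) = -7.445 × 10⁻⁵
|epsilon_lateral|: A = 0.0003665, B = 7.445 × 10⁻⁵, so A is larger in magnitude.
Final answer: A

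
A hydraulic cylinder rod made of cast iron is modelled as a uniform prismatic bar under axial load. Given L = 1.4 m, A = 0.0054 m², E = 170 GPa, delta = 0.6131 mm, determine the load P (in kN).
Model: a uniform prismatic bar under axial load, so delta = (P·L) / (A·E).
Solve for P: P = (delta·A·E) / L.
Convert to SI units:
  E = 170 GPa = 1.7 × 10¹¹ Pa
  delta = 0.6131 mm = 0.0006131 m
Substitute:
  P = (0.0006131 × 0.0054 × (1.7 × 10¹¹)) / 1.4
  P = 402000 N
Convert: P = 402000 N = 402 kN
Final answer: P = 402 kN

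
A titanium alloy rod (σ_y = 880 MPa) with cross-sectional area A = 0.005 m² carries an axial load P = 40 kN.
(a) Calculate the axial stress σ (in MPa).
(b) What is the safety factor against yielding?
(a) Axial stress σ = P/A. Convert P = 40 kN = 40000 N.
  σ = 40000 / 0.005 = 8 × 10⁶ Pa = 8 MPa
(b) Safety factor SF = σ_y/σ = 880 / 8 = 110
Final answer: (a) σ = 8 MPa, (b) SF = 110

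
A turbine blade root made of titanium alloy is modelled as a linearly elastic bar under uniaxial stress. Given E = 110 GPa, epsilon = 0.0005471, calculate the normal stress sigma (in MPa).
Model: a linearly elastic bar under uniaxial stress, so epsilon = sigma / E.
Solve for sigma: sigma = epsilon·E.
Convert to SI units:
  E = 110 GPa = 1.1 × 10¹¹ Pa
Substitute:
  sigma = 0.0005471 × (1.1 × 10¹¹)
  sigma = 6.018 × 10⁷ Pa
Convert: sigma = 6.018 × 10⁷ Pa = 60.18 MPa
Final answer: sigma = 60.18 MPa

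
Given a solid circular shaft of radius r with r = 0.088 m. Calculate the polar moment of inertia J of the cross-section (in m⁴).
Model: a solid circular shaft of radius r, so J = (π·r^4) / 2.
Substitute:
  J = (π × 0.088^4) / 2
  J = 9.42 × 10⁻⁵ m⁴
Final answer: J = 9.42 × 10⁻⁵ m⁴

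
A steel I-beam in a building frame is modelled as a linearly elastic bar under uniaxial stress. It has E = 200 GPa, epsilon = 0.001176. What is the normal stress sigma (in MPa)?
Model: a linearly elastic bar under uniaxial stress, so sigma = E·epsilon.
Convert to SI units:
  E = 200 GPa = 2 × 10¹¹ Pa
Substitute:
  sigma = (2 × 10¹¹) × 0.001176
  sigma = 2.352 × 10⁸ Pa
Convert: sigma = 2.352 × 10⁸ Pa = 235.2 MPa
Final answer: sigma = 235.2 MPa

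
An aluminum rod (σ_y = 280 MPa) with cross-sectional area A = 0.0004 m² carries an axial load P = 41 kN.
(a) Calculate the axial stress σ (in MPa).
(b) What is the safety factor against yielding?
(a) Axial stress σ = P/A. Convert P = 41 kN = 41000 N.
  σ = 41000 / 0.0004 = 1.025 × 10⁸ Pa = 102.5 MPa
(b) Safety factor SF = σ_y/σ = 280 / 102.5 = 2.732
Final answer: (a) σ = 102.5 MPa, (b) SF = 2.732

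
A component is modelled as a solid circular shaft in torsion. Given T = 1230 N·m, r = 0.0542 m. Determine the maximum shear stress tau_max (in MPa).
Model: a solid circular shaft in torsion, so tau_max = (2·T) / (π·r^3).
Substitute:
  tau_max = (2 × 1230) / (π × 0.0542^3)
  tau_max = 4.918 × 10⁶ Pa
Convert: tau_max = 4.918 × 10⁶ Pa = 4.918 MPa
Final answer: tau_max = 4.918 MPa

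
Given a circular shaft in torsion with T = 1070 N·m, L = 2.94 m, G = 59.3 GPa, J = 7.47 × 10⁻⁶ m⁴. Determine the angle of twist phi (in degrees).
Model: a circular shaft in torsion, so phi = (T·L) / (G·J).
Convert to SI units:
  G = 59.3 GPa = 5.93 × 10¹⁰ Pa
Substitute:
  phi = (1070 × 2.94) / ((5.93 × 10¹⁰) × (7.47 × 10⁻⁶))
  phi = 0.007102 rad
Convert to degrees: phi = 0.007102 × 180/π = 0.4069°
Final answer: phi = 0.4069°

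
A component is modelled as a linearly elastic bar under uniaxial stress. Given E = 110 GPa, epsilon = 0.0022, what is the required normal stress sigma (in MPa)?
Model: a linearly elastic bar under uniaxial stress, so epsilon = sigma / E.
Solve for sigma: sigma = epsilon·E.
Convert to SI units:
  E = 110 GPa = 1.1 × 10¹¹ Pa
Substitute:
  sigma = 0.0022 × (1.1 × 10¹¹)
  sigma = 2.42 × 10⁸ Pa
Convert: sigma = 2.42 × 10⁸ Pa = 242 MPa
Final answer: sigma = 242 MPa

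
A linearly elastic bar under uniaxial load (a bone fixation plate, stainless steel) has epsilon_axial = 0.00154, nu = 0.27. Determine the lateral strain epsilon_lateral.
Model: a linearly elastic bar under uniaxial load, so epsilon_lateral = -nu·epsilon_axial.
Substitute:
  epsilon_lateral = -(0.27 × 0.00154)
  epsilon_lateral = -0.0004158
Final answer: epsilon_lateral = -0.0004158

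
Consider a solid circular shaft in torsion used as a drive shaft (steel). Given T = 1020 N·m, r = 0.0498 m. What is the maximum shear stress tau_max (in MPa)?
Model: a solid circular shaft in torsion, so tau_max = (2·T) / (π·r^3).
Substitute:
  tau_max = (2 × 1020) / (π × 0.0498^3)
  tau_max = 5.258 × 10⁶ Pa
Convert: tau_max = 5.258 × 10⁶ Pa = 5.258 MPa
Final answer: tau_max = 5.258 MPa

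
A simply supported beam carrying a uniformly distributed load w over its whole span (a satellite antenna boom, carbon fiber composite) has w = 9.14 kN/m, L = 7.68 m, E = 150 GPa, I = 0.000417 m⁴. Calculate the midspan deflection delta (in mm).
Model: a simply supported beam carrying a uniformly distributed load w over its whole span, so delta = (5·w·L^4) / (384·E·I).
Convert to SI units:
  w = 9.14 kN/m = 9140 N/m
  E = 150 GPa = 1.5 × 10¹¹ Pa
Substitute:
  delta = (5 × 9140 × 7.68^4) / (384 × (1.5 × 10¹¹) × 0.000417)
  delta = 0.006619 m
Convert: delta = 0.006619 m = 6.619 mm
Final answer: delta = 6.619 mm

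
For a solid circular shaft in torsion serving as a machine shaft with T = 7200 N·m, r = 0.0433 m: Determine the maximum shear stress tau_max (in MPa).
Model: a solid circular shaft in torsion, so tau_max = (2·T) / (π·r^3).
Substitute:
  tau_max = (2 × 7200) / (π × 0.0433^3)
  tau_max = 5.646 × 10⁷ Pa
Convert: tau_max = 5.646 × 10⁷ Pa = 56.46 MPa
Final answer: tau_max = 56.46 MPa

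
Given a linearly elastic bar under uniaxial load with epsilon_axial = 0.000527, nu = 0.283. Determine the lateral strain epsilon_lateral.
Model: a linearly elastic bar under uniaxial load, so epsilon_lateral = -nu·epsilon_axial.
Substitute:
  epsilon_lateral = -(0.283 × 0.000527)
  epsilon_lateral = -0.0001491
Final answer: epsilon_lateral = -0.0001491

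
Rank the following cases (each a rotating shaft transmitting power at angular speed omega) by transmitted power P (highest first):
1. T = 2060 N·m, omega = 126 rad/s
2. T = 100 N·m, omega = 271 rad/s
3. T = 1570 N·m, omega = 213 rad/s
Model: a rotating shaft transmitting power at angular speed omega, so P = T·omega (SI units).
  Case 1: P = 2060 × 126 = 259600 W = 259.6 kW
  Case 2: P = 100 × 271 = 27100 W = 27.1 kW
  Case 3: P = 1570 × 213 = 334400 W = 334.4 kW
Ordering: 334.4 kW (case 3) > 259.6 kW (case 1) > 27.1 kW (case 2)
Final answer: 3, 1, 2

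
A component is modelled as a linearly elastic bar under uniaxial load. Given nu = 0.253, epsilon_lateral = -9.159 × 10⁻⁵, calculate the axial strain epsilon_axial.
Model: a linearly elastic bar under uniaxial load, so epsilon_lateral = -nu·epsilon_axial.
Solve for epsilon_axial: epsilon_axial = -epsilon_lateral / nu.
Substitute:
  epsilon_axial = -(-9.159 × 10⁻⁵) / 0.253
  epsilon_axial = 0.000362
Final answer: epsilon_axial = 0.000362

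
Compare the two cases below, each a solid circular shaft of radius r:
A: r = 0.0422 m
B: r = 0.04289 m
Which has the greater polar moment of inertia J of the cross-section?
Model: a solid circular shaft of radius r, so J = (π·r^4) / 2 (SI units).
  A: J = (π × 0.0422^4) / 2 = 4.982 × 10⁻⁶ m⁴
  B: J = (π × 0.04289^4) / 2 = 5.315 × 10⁻⁶ m⁴
5.315 × 10⁻⁶ m⁴ > 4.982 × 10⁻⁶ m⁴, so B is larger.
Final answer: B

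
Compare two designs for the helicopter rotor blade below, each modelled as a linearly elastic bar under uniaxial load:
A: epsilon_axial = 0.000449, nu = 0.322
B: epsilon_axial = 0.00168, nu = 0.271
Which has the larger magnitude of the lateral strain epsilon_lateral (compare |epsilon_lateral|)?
Model: a linearly elastic bar under uniaxial load, so epsilon_lateral = -nu·epsilon_axial (SI units).
  A: epsilon_lateral = -(0.322 × 0.000449) = -0.0001446
  B: epsilon_lateral = -(0.271 × 0.00168) = -0.0004553
|epsilon_lateral|: A = 0.0001446, B = 0.0004553, so B is larger in magnitude.
Final answer: B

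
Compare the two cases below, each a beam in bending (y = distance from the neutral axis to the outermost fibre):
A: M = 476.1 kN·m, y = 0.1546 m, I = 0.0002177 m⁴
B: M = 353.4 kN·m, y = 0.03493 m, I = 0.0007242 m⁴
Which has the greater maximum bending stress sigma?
Model: a beam in bending (y = distance from the neutral axis to the outermost fibre), so sigma = (M·y) / I (SI units).
  A: sigma = (476100 × 0.1546) / 0.0002177 = 3.381 × 10⁸ Pa = 338.1 MPa
  B: sigma = (353400 × 0.03493) / 0.0007242 = 1.705 × 10⁷ Pa = 17.05 MPa
338.1 MPa > 17.05 MPa, so A is larger.
Final answer: A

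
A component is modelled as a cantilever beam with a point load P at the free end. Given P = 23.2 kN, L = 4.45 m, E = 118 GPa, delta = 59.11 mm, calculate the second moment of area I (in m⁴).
Model: a cantilever beam with a point load P at the free end, so delta = (P·L^3) / (3·E·I).
Solve for I: I = (P·L^3) / (3·delta·E).
Convert to SI units:
  P = 23.2 kN = 23200 N
  E = 118 GPa = 1.18 × 10¹¹ Pa
  delta = 59.11 mm = 0.05911 m
Substitute:
  I = (23200 × 4.45^3) / (3 × 0.05911 × (1.18 × 10¹¹))
  I = 9.77 × 10⁻⁵ m⁴
Final answer: I = 9.77 × 10⁻⁵ m⁴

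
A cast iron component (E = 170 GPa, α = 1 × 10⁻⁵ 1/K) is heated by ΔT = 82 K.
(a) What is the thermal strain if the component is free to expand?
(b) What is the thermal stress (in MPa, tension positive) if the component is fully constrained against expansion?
(a) Free thermal strain ε_th = α·ΔT = (1 × 10⁻⁵) × 82 = 0.00082
(b) Fully constrained, the expansion is suppressed, so σ = -E·α·ΔT. Convert E = 170 GPa = 1.7 × 10¹¹ Pa.
  σ = -(1.7 × 10¹¹) × (1 × 10⁻⁵) × 82 = -1.394 × 10⁸ Pa = -139.4 MPa (compressive)
Final answer: (a) ε_th = 0.00082, (b) σ = -139.4 MPa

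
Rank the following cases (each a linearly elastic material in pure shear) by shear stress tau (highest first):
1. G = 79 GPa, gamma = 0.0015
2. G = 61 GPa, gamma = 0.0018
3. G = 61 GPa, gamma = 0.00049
Model: a linearly elastic material in pure shear, so tau = G·gamma (SI units).
  Case 1: tau = (7.9 × 10¹⁰) × 0.0015 = 1.185 × 10⁸ Pa = 118.5 MPa
  Case 2: tau = (6.1 × 10¹⁰) × 0.0018 = 1.098 × 10⁸ Pa = 109.8 MPa
  Case 3: tau = (6.1 × 10¹⁰) × 0.00049 = 2.989 × 10⁷ Pa = 29.89 MPa
Ordering: 118.5 MPa (case 1) > 109.8 MPa (case 2) > 29.89 MPa (case 3)
Final answer: 1, 2, 3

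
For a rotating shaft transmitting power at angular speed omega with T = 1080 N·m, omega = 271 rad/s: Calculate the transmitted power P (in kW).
Model: a rotating shaft transmitting power at angular speed omega, so P = T·omega.
Substitute:
  P = 1080 × 271
  P = 292700 W
Convert: P = 292700 W = 292.7 kW
Final answer: P = 292.7 kW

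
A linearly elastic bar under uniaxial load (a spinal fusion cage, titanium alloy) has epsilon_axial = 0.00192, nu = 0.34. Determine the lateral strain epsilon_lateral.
Model: a linearly elastic bar under uniaxial load, so epsilon_lateral = -nu·epsilon_axial.
Substitute:
  epsilon_lateral = -(0.34 × 0.00192)
  epsilon_lateral = -0.0006528
Final answer: epsilon_lateral = -0.0006528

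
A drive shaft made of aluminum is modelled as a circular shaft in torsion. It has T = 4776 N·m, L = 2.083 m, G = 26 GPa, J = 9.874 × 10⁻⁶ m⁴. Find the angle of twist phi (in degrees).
Model: a circular shaft in torsion, so phi = (T·L) / (G·J).
Convert to SI units:
  G = 26 GPa = 2.6 × 10¹⁰ Pa
Substitute:
  phi = (4776 × 2.083) / ((2.6 × 10¹⁰) × (9.874 × 10⁻⁶))
  phi = 0.03875 rad
Convert to degrees: phi = 0.03875 × 180/π = 2.22°
Final answer: phi = 2.22°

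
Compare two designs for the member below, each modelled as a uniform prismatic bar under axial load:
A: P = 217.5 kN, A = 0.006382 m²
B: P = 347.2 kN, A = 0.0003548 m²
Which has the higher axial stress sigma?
Model: a uniform prismatic bar under axial load, so sigma = P / A (SI units).
  A: sigma = 217500 / 0.006382 = 3.408 × 10⁷ Pa = 34.08 MPa
  B: sigma = 347200 / 0.0003548 = 9.786 × 10⁸ Pa = 978.6 MPa
978.6 MPa > 34.08 MPa, so B is larger.
Final answer: B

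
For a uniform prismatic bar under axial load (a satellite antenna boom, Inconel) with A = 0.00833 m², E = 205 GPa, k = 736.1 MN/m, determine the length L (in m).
Model: a uniform prismatic bar under axial load, so k = (A·E) / L.
Solve for L: L = (A·E) / k.
Convert to SI units:
  E = 205 GPa = 2.05 × 10¹¹ Pa
  k = 736.1 MN/m = 7.361 × 10⁸ N/m
Substitute:
  L = (0.00833 × (2.05 × 10¹¹)) / (7.361 × 10⁸)
  L = 2.32 m
Final answer: L = 2.32 m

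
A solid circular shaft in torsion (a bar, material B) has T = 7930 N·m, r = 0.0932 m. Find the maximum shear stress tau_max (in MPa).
Model: a solid circular shaft in torsion, so tau_max = (2·T) / (π·r^3).
Substitute:
  tau_max = (2 × 7930) / (π × 0.0932^3)
  tau_max = 6.236 × 10⁶ Pa
Convert: tau_max = 6.236 × 10⁶ Pa = 6.236 MPa
Final answer: tau_max = 6.236 MPa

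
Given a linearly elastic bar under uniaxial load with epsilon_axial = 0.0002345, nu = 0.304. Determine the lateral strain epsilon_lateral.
Model: a linearly elastic bar under uniaxial load, so epsilon_lateral = -nu·epsilon_axial.
Substitute:
  epsilon_lateral = -(0.304 × 0.0002345)
  epsilon_lateral = -7.129 × 10⁻⁵
Final answer: epsilon_lateral = -7.129 × 10⁻⁵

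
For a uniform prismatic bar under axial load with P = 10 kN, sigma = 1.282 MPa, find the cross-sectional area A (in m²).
Model: a uniform prismatic bar under axial load, so sigma = P / A.
Solve for A: A = P / sigma.
Convert to SI units:
  P = 10 kN = 10000 N
  sigma = 1.282 MPa = 1.282 × 10⁶ Pa
Substitute:
  A = 10000 / (1.282 × 10⁶)
  A = 0.0078 m²
Final answer: A = 0.0078 m²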